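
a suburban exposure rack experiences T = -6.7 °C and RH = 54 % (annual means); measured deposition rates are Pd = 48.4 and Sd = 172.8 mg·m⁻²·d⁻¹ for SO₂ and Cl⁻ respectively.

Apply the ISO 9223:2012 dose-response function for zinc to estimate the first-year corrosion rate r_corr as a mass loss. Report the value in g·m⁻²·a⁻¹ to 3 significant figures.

r_corr = 5.28 g·m⁻²·a⁻¹

zinc: T≤10 °C ⇒ hinge +0.038·(-6.7−10) = -0.6346
  Pd branch = 0.0129·Pd^0.44·e^(0.046·RH+f) = 0.452 μm/a
  Sd branch = 0.0175·Sd^0.57·e^(0.008·RH+0.085·T) = 0.2876 μm/a
  sum: 0.452 + 0.2876 → r_corr = 0.7395 μm/a
Convert to mass loss: 0.7395 μm/a × 7.14 g/cm³ = 5.28 g·m⁻²·a⁻¹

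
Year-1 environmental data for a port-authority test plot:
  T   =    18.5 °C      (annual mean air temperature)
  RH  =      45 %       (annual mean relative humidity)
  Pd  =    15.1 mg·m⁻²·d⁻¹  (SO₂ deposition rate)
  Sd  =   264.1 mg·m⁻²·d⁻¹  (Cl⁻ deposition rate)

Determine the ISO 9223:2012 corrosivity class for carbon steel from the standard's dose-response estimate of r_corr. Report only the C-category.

C3

carbon steel: T>10 °C ⇒ hinge -0.054·(18.5−10) = -0.4590
  Pd branch = 1.77·Pd^0.52·e^(0.02·RH+f) = 11.29 μm/a
  Sd branch = 0.102·Sd^0.62·e^(0.033·RH+0.04·T) = 29.95 μm/a
  sum: 11.29 + 29.95 → r_corr = 41.24 μm/a
ISO 9223 Table 2 (carbon steel): 25 < 41.2 ≤ 50 μm/a ⇒ C3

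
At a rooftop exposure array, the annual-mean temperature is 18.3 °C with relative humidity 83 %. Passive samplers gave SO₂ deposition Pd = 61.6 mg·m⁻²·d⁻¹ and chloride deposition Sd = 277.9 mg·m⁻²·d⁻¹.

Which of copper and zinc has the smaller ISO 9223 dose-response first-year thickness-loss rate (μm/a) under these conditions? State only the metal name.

copper

copper: temperature factor f = -0.080·(8.3) = -0.6640
  Pd branch = 0.0053·Pd^0.26·e^(0.059·RH+f) = 1.066 μm/a
  Sd branch = 0.01025·Sd^0.27·e^(0.036·RH+0.049·T) = 2.279 μm/a
  sum: 1.066 + 2.279 → r_corr = 3.345 μm/a
zinc: T>10 °C ⇒ hinge -0.071·(18.3−10) = -0.5893
  Pd branch = 0.0129·Pd^0.44·e^(0.046·RH+f) = 1.996 μm/a
  Sd branch = 0.0175·Sd^0.57·e^(0.008·RH+0.085·T) = 3.981 μm/a
  sum: 1.996 + 3.981 → r_corr = 5.977 μm/a
Ordering by μm/a: zinc (5.98) > copper (3.35)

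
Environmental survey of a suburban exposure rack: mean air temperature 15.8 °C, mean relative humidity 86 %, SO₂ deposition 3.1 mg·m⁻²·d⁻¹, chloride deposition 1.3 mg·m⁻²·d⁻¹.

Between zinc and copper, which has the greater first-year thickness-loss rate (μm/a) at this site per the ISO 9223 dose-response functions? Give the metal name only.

zinc: T>10 °C ⇒ hinge -0.071·(15.8−10) = -0.4118
  sulphur-dioxide contribution → 0.7345 μm/a
  chloride contribution → 0.1549 μm/a
  ⇒ r_corr(zinc) = 0.8894 μm/a
copper: f(T) = -0.080·(T−10) [T>10 °C] = -0.4640
  sulphur-dioxide contribution → 0.7147 μm/a
  chloride contribution → 0.5276 μm/a
  ⇒ r_corr(copper) = 1.242 μm/a
Ordering by μm/a: copper (1.24) > zinc (0.889)

copper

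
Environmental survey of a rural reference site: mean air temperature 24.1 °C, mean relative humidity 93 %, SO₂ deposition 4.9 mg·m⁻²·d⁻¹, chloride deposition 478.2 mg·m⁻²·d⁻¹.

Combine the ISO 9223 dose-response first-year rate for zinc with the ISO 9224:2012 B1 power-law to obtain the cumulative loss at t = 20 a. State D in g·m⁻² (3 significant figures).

D(20) = 841 g·m⁻²

zinc: f(T) = -0.071·(T−10) [T>10 °C] = -1.0011
  Pd branch = 0.0129·Pd^0.44·e^(0.046·RH+f) = 0.6877 μm/a
  Cl⁻ term: 0.0175·478.2^0.57·exp(0.008·93+0.085·24.1) = 9.62
  r_corr = 0.6877 + 9.62 = 10.31 μm/a
Power-law: D(20) = r_corr · 20^0.813
  D(20) = 10.31 × 20^0.813 = 10.31 × 11.42 = 117.7 μm
  Mass loss = 117.7 μm × 7.14 g/cm³ = 840.6 g·m⁻²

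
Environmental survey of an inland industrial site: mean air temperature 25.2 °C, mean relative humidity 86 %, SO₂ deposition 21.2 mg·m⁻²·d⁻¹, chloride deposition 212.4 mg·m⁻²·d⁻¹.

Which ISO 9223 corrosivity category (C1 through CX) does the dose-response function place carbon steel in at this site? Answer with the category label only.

C5

carbon steel: f(T) = -0.054·(T−10) [T>10 °C] = -0.8208
  Pd branch = 1.77·Pd^0.52·e^(0.02·RH+f) = 21.29 μm/a
  Cl⁻ term: 0.102·212.4^0.62·exp(0.033·86+0.04·25.2) = 132.4
  r_corr = 21.29 + 132.4 = 153.6 μm/a
154 μm/a falls in (80, 200] for carbon steel → category C5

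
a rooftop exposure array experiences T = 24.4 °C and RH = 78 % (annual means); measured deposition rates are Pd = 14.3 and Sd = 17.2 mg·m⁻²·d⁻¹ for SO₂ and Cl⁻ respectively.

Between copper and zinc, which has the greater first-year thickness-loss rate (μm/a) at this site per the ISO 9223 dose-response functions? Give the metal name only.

copper: temperature factor f = -0.080·(14.4) = -1.1520
  sulphur-dioxide contribution → 0.3334 μm/a
  chloride contribution → 1.211 μm/a
  total first-year rate 1.544 μm/a
zinc: f(T) = -0.071·(T−10) [T>10 °C] = -1.0224
  sulphur-dioxide contribution → 0.541 μm/a
  chloride contribution → 1.315 μm/a
  total first-year rate 1.856 μm/a
Ordering by μm/a: zinc (1.86) > copper (1.54)

zinc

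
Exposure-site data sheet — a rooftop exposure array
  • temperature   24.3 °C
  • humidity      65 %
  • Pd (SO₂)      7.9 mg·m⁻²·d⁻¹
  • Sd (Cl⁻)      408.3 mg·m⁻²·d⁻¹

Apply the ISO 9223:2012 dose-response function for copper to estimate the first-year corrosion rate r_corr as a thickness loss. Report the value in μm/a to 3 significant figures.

r_corr = 1.91 μm/a

copper: f(T) = -0.080·(T−10) [T>10 °C] = -1.1440
  Pd branch = 0.0053·Pd^0.26·e^(0.059·RH+f) = 0.1338 μm/a
  Cl⁻ term: 0.01025·408.3^0.27·exp(0.036·65+0.049·24.3) = 1.774
  sum: 0.1338 + 1.774 → r_corr = 1.908 μm/a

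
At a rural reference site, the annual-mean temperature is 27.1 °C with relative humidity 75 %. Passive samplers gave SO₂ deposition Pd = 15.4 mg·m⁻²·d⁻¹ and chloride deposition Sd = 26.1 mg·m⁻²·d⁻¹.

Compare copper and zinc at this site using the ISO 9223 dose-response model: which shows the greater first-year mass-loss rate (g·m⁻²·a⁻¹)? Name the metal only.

zinc

copper: f(T) = -0.080·(T−10) [T>10 °C] = -1.3680
  sulphur-dioxide contribution → 0.2294 μm/a
  chloride contribution → 1.388 μm/a
  total first-year rate 1.618 μm/a
  mass loss = 1.618 μm/a × 8.96 g/cm³ = 14.5 g·m⁻²·a⁻¹
zinc: temperature factor f = -0.071·(17.1) = -1.2141
  sulphur-dioxide contribution → 0.4019 μm/a
  chloride contribution → 2.049 μm/a
  ⇒ r_corr(zinc) = 2.451 μm/a
  mass loss = 2.451 μm/a × 7.14 g/cm³ = 17.5 g·m⁻²·a⁻¹
Ordering by g·m⁻²·a⁻¹: zinc (17.5) > copper (14.5)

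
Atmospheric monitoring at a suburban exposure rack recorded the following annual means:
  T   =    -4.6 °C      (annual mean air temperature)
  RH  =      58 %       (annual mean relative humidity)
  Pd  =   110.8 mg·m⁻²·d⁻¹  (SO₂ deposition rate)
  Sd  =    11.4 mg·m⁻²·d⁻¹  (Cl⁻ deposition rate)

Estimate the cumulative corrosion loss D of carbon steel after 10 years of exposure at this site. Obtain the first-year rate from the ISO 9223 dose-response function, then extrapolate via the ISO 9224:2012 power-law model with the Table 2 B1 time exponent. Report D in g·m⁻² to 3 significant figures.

D(10) = 259 g·m⁻²

carbon steel: f(T) = +0.150·(T−10) [T≤10 °C] = -2.1900
  Pd branch = 1.77·Pd^0.52·e^(0.02·RH+f) = 7.308 μm/a
  Sd branch = 0.102·Sd^0.62·e^(0.033·RH+0.04·T) = 2.601 μm/a
  sum: 7.308 + 2.601 → r_corr = 9.91 μm/a
Power-law: D(10) = r_corr · 10^0.523
  D(10) = 9.91 × 10^0.523 = 9.91 × 3.334 = 33.04 μm
  Mass loss = 33.04 μm × 7.85 g/cm³ = 259.4 g·m⁻²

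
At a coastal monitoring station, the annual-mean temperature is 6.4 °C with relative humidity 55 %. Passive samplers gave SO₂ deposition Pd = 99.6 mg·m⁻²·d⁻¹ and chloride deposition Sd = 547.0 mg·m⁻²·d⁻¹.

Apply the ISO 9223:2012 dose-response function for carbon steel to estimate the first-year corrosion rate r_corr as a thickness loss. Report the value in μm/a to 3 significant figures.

carbon steel: temperature factor f = +0.150·(-3.6) = -0.5400
  SO₂ term: 1.77·99.6^0.52·exp(0.02·55-0.5400) = 33.91
  Cl⁻ term: 0.102·547.0^0.62·exp(0.033·55+0.04·6.4) = 40.33
  sum: 33.91 + 40.33 → r_corr = 74.23 μm/a

r_corr = 74.2 μm/a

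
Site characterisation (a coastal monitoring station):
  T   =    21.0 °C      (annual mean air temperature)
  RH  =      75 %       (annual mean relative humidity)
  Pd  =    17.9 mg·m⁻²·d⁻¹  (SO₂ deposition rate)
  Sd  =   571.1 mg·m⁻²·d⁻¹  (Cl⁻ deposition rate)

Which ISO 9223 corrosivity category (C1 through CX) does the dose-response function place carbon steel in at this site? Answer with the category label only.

carbon steel: T>10 °C ⇒ hinge -0.054·(21.0−10) = -0.5940
  Pd branch = 1.77·Pd^0.52·e^(0.02·RH+f) = 19.63 μm/a
  Sd branch = 0.102·Sd^0.62·e^(0.033·RH+0.04·T) = 143.7 μm/a
  sum: 19.63 + 143.7 → r_corr = 163.3 μm/a
ISO 9223 Table 2 (carbon steel): 80 < 163 ≤ 200 μm/a ⇒ C5

C5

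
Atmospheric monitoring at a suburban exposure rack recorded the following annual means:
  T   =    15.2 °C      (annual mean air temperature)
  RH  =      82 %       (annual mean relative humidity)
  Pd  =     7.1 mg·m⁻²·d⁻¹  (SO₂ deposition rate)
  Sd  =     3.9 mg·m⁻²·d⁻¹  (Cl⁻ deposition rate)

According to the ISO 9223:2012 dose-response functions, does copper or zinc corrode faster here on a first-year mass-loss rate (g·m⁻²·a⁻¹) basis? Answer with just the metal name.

copper

copper: temperature factor f = -0.080·(5.2) = -0.4160
  Pd branch = 0.0053·Pd^0.26·e^(0.059·RH+f) = 0.7346 μm/a
  Sd branch = 0.01025·Sd^0.27·e^(0.036·RH+0.049·T) = 0.5968 μm/a
  r_corr = 0.7346 + 0.5968 = 1.331 μm/a
  mass loss = 1.331 μm/a × 8.96 g/cm³ = 11.93 g·m⁻²·a⁻¹
zinc: f(T) = -0.071·(T−10) [T>10 °C] = -0.3692
  SO₂ term: 0.0129·7.1^0.44·exp(0.046·82-0.3692) = 0.9182
  Sd branch = 0.0175·Sd^0.57·e^(0.008·RH+0.085·T) = 0.2667 μm/a
  r_corr = 0.9182 + 0.2667 = 1.185 μm/a
  mass loss = 1.185 μm/a × 7.14 g/cm³ = 8.46 g·m⁻²·a⁻¹
Ordering by g·m⁻²·a⁻¹: copper (11.9) > zinc (8.46)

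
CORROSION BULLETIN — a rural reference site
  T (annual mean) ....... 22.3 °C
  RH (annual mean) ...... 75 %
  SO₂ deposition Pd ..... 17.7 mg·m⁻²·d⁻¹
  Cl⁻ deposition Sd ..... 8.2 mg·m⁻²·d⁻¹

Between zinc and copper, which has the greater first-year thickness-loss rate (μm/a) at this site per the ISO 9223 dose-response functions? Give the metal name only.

zinc: T>10 °C ⇒ hinge -0.071·(22.3−10) = -0.8733
  sulphur-dioxide contribution → 0.6008 μm/a
  chloride contribution → 0.7042 μm/a
  ⇒ r_corr(zinc) = 1.305 μm/a
copper: temperature factor f = -0.080·(12.3) = -0.9840
  sulphur-dioxide contribution → 0.3493 μm/a
  chloride contribution → 0.8028 μm/a
  total first-year rate 1.152 μm/a
Ordering by μm/a: zinc (1.31) > copper (1.15)

zinc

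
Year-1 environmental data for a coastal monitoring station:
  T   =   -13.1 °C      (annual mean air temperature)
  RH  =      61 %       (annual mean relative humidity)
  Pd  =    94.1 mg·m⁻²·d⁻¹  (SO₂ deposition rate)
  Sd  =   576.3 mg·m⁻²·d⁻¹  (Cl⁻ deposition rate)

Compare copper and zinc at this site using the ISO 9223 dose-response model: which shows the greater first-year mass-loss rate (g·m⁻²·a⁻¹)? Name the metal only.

zinc

copper: f(T) = +0.126·(T−10) [T≤10 °C] = -2.9106
  Pd branch = 0.0053·Pd^0.26·e^(0.059·RH+f) = 0.03439 μm/a
  Sd branch = 0.01025·Sd^0.27·e^(0.036·RH+0.049·T) = 0.2698 μm/a
  sum: 0.03439 + 0.2698 → r_corr = 0.3042 μm/a
  mass loss = 0.3042 μm/a × 8.96 g/cm³ = 2.725 g·m⁻²·a⁻¹
zinc: temperature factor f = +0.038·(-23.1) = -0.8778
  Pd branch = 0.0129·Pd^0.44·e^(0.046·RH+f) = 0.6552 μm/a
  Cl⁻ term: 0.0175·576.3^0.57·exp(0.008·61+0.085·-13.1) = 0.3507
  r_corr = 0.6552 + 0.3507 = 1.006 μm/a
  mass loss = 1.006 μm/a × 7.14 g/cm³ = 7.182 g·m⁻²·a⁻¹
Ordering by g·m⁻²·a⁻¹: zinc (7.18) > copper (2.73)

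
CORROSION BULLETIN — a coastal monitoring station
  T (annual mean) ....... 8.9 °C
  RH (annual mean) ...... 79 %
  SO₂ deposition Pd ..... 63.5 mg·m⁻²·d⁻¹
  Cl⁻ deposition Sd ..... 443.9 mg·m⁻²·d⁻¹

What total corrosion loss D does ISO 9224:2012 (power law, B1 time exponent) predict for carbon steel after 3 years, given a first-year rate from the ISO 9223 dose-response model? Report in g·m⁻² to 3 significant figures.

D(3) = 2.09e+03 g·m⁻²

carbon steel: f(T) = +0.150·(T−10) [T≤10 °C] = -0.1650
  sulphur-dioxide contribution → 63.09 μm/a
  chloride contribution → 86.44 μm/a
  ⇒ r_corr(carbon steel) = 149.5 μm/a
Power-law: D(3) = r_corr · 3^0.523
  D(3) = 149.5 × 3^0.523 = 149.5 × 1.776 = 265.6 μm
  Mass loss = 265.6 μm × 7.85 g/cm³ = 2085 g·m⁻²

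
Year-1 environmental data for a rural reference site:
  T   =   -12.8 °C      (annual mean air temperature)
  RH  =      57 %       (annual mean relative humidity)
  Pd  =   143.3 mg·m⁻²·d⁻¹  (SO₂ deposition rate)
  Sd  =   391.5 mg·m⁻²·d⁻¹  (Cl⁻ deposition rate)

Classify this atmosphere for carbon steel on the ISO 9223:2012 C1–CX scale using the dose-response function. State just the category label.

C2

carbon steel: f(T) = +0.150·(T−10) [T≤10 °C] = -3.4200
  sulphur-dioxide contribution → 2.393 μm/a
  chloride contribution → 16.24 μm/a
  ⇒ r_corr(carbon steel) = 18.64 μm/a
18.6 μm/a falls in (1.3, 25] for carbon steel → category C2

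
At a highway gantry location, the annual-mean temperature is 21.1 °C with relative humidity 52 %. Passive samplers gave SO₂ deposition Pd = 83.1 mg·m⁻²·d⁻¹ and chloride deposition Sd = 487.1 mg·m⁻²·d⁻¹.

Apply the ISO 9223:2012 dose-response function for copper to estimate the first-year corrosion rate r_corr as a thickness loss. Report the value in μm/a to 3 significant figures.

r_corr = 1.14 μm/a

copper: temperature factor f = -0.080·(11.1) = -0.8880
  SO₂ term: 0.0053·83.1^0.26·exp(0.059·52-0.8880) = 0.148
  Cl⁻ term: 0.01025·487.1^0.27·exp(0.036·52+0.049·21.1) = 0.9963
  sum: 0.148 + 0.9963 → r_corr = 1.144 μm/a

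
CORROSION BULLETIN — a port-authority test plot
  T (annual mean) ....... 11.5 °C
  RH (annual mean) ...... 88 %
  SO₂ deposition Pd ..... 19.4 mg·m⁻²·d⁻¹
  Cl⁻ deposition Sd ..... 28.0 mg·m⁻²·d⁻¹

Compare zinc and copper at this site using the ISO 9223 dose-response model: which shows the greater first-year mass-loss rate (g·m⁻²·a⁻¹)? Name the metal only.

copper

zinc: T>10 °C ⇒ hinge -0.071·(11.5−10) = -0.1065
  SO₂ term: 0.0129·19.4^0.44·exp(0.046·88-0.1065) = 2.449
  Cl⁻ term: 0.0175·28.0^0.57·exp(0.008·88+0.085·11.5) = 0.6283
  r_corr = 2.449 + 0.6283 = 3.077 μm/a
  mass loss = 3.077 μm/a × 7.14 g/cm³ = 21.97 g·m⁻²·a⁻¹
copper: temperature factor f = -0.080·(1.5) = -0.1200
  Pd branch = 0.0053·Pd^0.26·e^(0.059·RH+f) = 1.827 μm/a
  Cl⁻ term: 0.01025·28.0^0.27·exp(0.036·88+0.049·11.5) = 1.052
  sum: 1.827 + 1.052 → r_corr = 2.879 μm/a
  mass loss = 2.879 μm/a × 8.96 g/cm³ = 25.8 g·m⁻²·a⁻¹
Ordering by g·m⁻²·a⁻¹: copper (25.8) > zinc (22)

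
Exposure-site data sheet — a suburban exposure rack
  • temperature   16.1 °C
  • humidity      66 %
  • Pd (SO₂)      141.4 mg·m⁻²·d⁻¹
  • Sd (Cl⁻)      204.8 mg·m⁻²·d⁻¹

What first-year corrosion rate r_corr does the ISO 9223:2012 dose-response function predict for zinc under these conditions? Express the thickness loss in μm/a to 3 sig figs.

zinc: f(T) = -0.071·(T−10) [T>10 °C] = -0.4331
  sulphur-dioxide contribution → 1.539 μm/a
  chloride contribution → 2.422 μm/a
  ⇒ r_corr(zinc) = 3.961 μm/a

r_corr = 3.96 μm/a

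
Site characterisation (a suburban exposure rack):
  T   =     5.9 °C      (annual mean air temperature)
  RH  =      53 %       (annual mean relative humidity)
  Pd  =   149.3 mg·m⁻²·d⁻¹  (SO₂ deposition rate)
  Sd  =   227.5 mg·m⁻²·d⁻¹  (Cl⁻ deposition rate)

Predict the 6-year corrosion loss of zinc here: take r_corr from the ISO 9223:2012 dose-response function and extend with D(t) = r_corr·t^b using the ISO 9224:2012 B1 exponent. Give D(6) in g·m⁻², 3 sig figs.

D(6) = 64.9 g·m⁻²

zinc: f(T) = +0.038·(T−10) [T≤10 °C] = -0.1558
  sulphur-dioxide contribution → 1.144 μm/a
  chloride contribution → 0.9738 μm/a
  ⇒ r_corr(zinc) = 2.117 μm/a
ISO 9224: D(t) = r_corr · t^b with b = 0.813 (zinc, B1)
  D(6) = 2.117 × 6^0.813 = 2.117 × 4.292 = 9.088 μm
  Mass loss = 9.088 μm × 7.14 g/cm³ = 64.89 g·m⁻²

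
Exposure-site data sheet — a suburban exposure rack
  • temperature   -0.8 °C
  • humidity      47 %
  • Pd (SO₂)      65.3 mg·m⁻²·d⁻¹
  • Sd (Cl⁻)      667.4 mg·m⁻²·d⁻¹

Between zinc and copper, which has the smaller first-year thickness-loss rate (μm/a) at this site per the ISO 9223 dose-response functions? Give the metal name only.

zinc: f(T) = +0.038·(T−10) [T≤10 °C] = -0.4104
  sulphur-dioxide contribution → 0.4676 μm/a
  chloride contribution → 0.9698 μm/a
  total first-year rate 1.437 μm/a
copper: f(T) = +0.126·(T−10) [T≤10 °C] = -1.3608
  sulphur-dioxide contribution → 0.06449 μm/a
  chloride contribution → 0.3098 μm/a
  ⇒ r_corr(copper) = 0.3743 μm/a
Ordering by μm/a: zinc (1.44) > copper (0.374)

copper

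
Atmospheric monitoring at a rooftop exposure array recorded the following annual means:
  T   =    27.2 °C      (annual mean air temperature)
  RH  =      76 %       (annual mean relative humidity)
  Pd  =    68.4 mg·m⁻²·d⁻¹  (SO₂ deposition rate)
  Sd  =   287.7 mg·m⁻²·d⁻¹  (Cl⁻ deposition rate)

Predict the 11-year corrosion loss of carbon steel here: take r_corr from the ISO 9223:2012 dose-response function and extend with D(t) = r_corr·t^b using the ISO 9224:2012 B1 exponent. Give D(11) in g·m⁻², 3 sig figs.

carbon steel: T>10 °C ⇒ hinge -0.054·(27.2−10) = -0.9288
  SO₂ term: 1.77·68.4^0.52·exp(0.02·76-0.9288) = 28.77
  Sd branch = 0.102·Sd^0.62·e^(0.033·RH+0.04·T) = 124.4 μm/a
  r_corr = 28.77 + 124.4 = 153.2 μm/a
Power-law: D(11) = r_corr · 11^0.523
  D(11) = 153.2 × 11^0.523 = 153.2 × 3.505 = 536.9 μm
  Mass loss = 536.9 μm × 7.85 g/cm³ = 4214 g·m⁻²

D(11) = 4.21e+03 g·m⁻²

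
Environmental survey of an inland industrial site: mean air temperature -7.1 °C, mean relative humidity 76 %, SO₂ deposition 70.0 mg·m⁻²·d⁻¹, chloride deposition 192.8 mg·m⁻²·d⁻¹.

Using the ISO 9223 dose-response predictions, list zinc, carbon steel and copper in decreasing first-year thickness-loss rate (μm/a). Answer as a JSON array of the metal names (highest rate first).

zinc: f(T) = +0.038·(T−10) [T≤10 °C] = -0.6498
  SO₂ term: 0.0129·70.0^0.44·exp(0.046·76-0.6498) = 1.441
  Sd branch = 0.0175·Sd^0.57·e^(0.008·RH+0.085·T) = 0.3528 μm/a
  r_corr = 1.441 + 0.3528 = 1.793 μm/a
carbon steel: temperature factor f = +0.150·(-17.1) = -2.5650
  Pd branch = 1.77·Pd^0.52·e^(0.02·RH+f) = 5.67 μm/a
  Cl⁻ term: 0.102·192.8^0.62·exp(0.033·76+0.04·-7.1) = 24.62
  sum: 5.67 + 24.62 → r_corr = 30.29 μm/a
copper: temperature factor f = +0.126·(-17.1) = -2.1546
  SO₂ term: 0.0053·70.0^0.26·exp(0.059·76-2.1546) = 0.1643
  Sd branch = 0.01025·Sd^0.27·e^(0.036·RH+0.049·T) = 0.4622 μm/a
  sum: 0.1643 + 0.4622 → r_corr = 0.6265 μm/a
Ordering by μm/a: carbon steel (30.3) > zinc (1.79) > copper (0.627)

["carbon steel", "zinc", "copper"]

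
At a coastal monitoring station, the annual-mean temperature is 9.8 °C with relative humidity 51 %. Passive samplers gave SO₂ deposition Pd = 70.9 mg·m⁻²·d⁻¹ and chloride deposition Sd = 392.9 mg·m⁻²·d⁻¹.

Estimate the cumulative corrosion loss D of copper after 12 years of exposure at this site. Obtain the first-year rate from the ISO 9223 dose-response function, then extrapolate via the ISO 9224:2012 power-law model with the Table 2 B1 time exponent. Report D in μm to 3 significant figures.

D(12) = 4.40 μm

copper: temperature factor f = +0.126·(-0.2) = -0.0252
  Pd branch = 0.0053·Pd^0.26·e^(0.059·RH+f) = 0.3172 μm/a
  Sd branch = 0.01025·Sd^0.27·e^(0.036·RH+0.049·T) = 0.5213 μm/a
  sum: 0.3172 + 0.5213 → r_corr = 0.8385 μm/a
Long-term exponent b (ISO 9224 Table 2, B1) = 0.667
  D(12) = 0.8385 × 12^0.667 = 0.8385 × 5.246 = 4.398 μm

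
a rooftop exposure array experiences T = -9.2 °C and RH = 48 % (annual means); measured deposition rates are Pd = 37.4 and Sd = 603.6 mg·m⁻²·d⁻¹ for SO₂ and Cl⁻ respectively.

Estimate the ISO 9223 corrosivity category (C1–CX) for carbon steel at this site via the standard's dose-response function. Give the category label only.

C2

carbon steel: f(T) = +0.150·(T−10) [T≤10 °C] = -2.8800
  Pd branch = 1.77·Pd^0.52·e^(0.02·RH+f) = 1.706 μm/a
  Cl⁻ term: 0.102·603.6^0.62·exp(0.033·48+0.04·-9.2) = 18.23
  sum: 1.706 + 18.23 → r_corr = 19.94 μm/a
Category bounds: 1.3…25 μm/a bracket r_corr ⇒ C2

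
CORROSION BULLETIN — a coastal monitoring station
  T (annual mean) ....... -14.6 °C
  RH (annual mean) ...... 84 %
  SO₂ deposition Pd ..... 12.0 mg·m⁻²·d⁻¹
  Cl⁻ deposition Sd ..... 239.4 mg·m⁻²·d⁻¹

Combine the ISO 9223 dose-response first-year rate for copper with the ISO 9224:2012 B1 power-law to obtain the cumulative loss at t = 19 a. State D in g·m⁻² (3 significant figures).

D(19) = 33.0 g·m⁻²

copper: f(T) = +0.126·(T−10) [T≤10 °C] = -3.0996
  SO₂ term: 0.0053·12.0^0.26·exp(0.059·84-3.0996) = 0.06473
  Cl⁻ term: 0.01025·239.4^0.27·exp(0.036·84+0.049·-14.6) = 0.4526
  r_corr = 0.06473 + 0.4526 = 0.5173 μm/a
ISO 9224: D(t) = r_corr · t^b with b = 0.667 (copper, B1)
  D(19) = 0.5173 × 19^0.667 = 0.5173 × 7.127 = 3.687 μm
  Mass loss = 3.687 μm × 8.96 g/cm³ = 33.04 g·m⁻²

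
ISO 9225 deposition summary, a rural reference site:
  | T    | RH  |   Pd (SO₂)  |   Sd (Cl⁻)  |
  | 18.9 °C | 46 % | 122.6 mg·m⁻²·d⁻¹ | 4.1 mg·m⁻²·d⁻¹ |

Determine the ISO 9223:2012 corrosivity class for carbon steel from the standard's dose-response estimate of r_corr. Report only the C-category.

C3

carbon steel: f(T) = -0.054·(T−10) [T>10 °C] = -0.4806
  sulphur-dioxide contribution → 33.48 μm/a
  chloride contribution → 2.377 μm/a
  total first-year rate 35.86 μm/a
ISO 9223 Table 2 (carbon steel): 25 < 35.9 ≤ 50 μm/a ⇒ C3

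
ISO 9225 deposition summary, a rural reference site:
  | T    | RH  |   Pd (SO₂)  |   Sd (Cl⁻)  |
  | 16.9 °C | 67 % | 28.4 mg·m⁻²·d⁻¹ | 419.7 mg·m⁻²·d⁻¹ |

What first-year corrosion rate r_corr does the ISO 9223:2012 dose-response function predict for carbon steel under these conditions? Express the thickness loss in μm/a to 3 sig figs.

r_corr = 104 μm/a

carbon steel: temperature factor f = -0.054·(6.9) = -0.3726
  Pd branch = 1.77·Pd^0.52·e^(0.02·RH+f) = 26.54 μm/a
  Sd branch = 0.102·Sd^0.62·e^(0.033·RH+0.04·T) = 77.38 μm/a
  r_corr = 26.54 + 77.38 = 103.9 μm/a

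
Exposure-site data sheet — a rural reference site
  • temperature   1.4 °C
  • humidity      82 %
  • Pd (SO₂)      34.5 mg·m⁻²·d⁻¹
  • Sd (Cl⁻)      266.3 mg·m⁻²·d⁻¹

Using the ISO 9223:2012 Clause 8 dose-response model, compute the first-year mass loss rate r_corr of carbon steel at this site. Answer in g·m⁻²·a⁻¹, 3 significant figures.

carbon steel: T≤10 °C ⇒ hinge +0.150·(1.4−10) = -1.2900
  Pd branch = 1.77·Pd^0.52·e^(0.02·RH+f) = 15.84 μm/a
  Sd branch = 0.102·Sd^0.62·e^(0.033·RH+0.04·T) = 51.51 μm/a
  sum: 15.84 + 51.51 → r_corr = 67.34 μm/a
Convert to mass loss: 67.34 μm/a × 7.85 g/cm³ = 528.6 g·m⁻²·a⁻¹

r_corr = 529 g·m⁻²·a⁻¹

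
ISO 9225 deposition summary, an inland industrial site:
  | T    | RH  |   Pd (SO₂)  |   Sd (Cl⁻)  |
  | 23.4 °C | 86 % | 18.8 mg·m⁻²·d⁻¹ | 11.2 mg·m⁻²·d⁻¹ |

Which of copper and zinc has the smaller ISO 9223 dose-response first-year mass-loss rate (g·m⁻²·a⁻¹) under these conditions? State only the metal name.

copper: f(T) = -0.080·(T−10) [T>10 °C] = -1.0720
  Pd branch = 0.0053·Pd^0.26·e^(0.059·RH+f) = 0.6217 μm/a
  Cl⁻ term: 0.01025·11.2^0.27·exp(0.036·86+0.049·23.4) = 1.369
  r_corr = 0.6217 + 1.369 = 1.991 μm/a
  mass loss = 1.991 μm/a × 8.96 g/cm³ = 17.84 g·m⁻²·a⁻¹
zinc: temperature factor f = -0.071·(13.4) = -0.9514
  SO₂ term: 0.0129·18.8^0.44·exp(0.046·86-0.9514) = 0.9465
  Cl⁻ term: 0.0175·11.2^0.57·exp(0.008·86+0.085·23.4) = 1.009
  r_corr = 0.9465 + 1.009 = 1.955 μm/a
  mass loss = 1.955 μm/a × 7.14 g/cm³ = 13.96 g·m⁻²·a⁻¹
Ordering by g·m⁻²·a⁻¹: copper (17.8) > zinc (14)

zinc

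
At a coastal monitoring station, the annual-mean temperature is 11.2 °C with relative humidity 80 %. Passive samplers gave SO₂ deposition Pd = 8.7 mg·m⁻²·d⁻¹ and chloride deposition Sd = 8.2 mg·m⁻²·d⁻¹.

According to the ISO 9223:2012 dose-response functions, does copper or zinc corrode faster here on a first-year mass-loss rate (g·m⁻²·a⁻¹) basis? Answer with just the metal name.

copper: T>10 °C ⇒ hinge -0.080·(11.2−10) = -0.0960
  sulphur-dioxide contribution → 0.9478 μm/a
  chloride contribution → 0.5579 μm/a
  ⇒ r_corr(copper) = 1.506 μm/a
  mass loss = 1.506 μm/a × 8.96 g/cm³ = 13.49 g·m⁻²·a⁻¹
zinc: T>10 °C ⇒ hinge -0.071·(11.2−10) = -0.0852
  sulphur-dioxide contribution → 1.217 μm/a
  chloride contribution → 0.2853 μm/a
  total first-year rate 1.502 μm/a
  mass loss = 1.502 μm/a × 7.14 g/cm³ = 10.72 g·m⁻²·a⁻¹
Ordering by g·m⁻²·a⁻¹: copper (13.5) > zinc (10.7)

copper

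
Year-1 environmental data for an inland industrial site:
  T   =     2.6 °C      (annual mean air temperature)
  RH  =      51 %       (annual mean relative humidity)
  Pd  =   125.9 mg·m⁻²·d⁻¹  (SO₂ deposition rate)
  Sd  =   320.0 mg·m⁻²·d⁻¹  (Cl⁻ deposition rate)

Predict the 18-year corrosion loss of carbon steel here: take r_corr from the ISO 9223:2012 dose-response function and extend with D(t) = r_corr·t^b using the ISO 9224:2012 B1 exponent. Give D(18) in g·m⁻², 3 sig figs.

D(18) = 1.49e+03 g·m⁻²

carbon steel: T≤10 °C ⇒ hinge +0.150·(2.6−10) = -1.1100
  SO₂ term: 1.77·125.9^0.52·exp(0.02·51-1.1100) = 19.99
  Cl⁻ term: 0.102·320.0^0.62·exp(0.033·51+0.04·2.6) = 21.77
  sum: 19.99 + 21.77 → r_corr = 41.76 μm/a
Power-law: D(18) = r_corr · 18^0.523
  D(18) = 41.76 × 18^0.523 = 41.76 × 4.534 = 189.4 μm
  Mass loss = 189.4 μm × 7.85 g/cm³ = 1487 g·m⁻²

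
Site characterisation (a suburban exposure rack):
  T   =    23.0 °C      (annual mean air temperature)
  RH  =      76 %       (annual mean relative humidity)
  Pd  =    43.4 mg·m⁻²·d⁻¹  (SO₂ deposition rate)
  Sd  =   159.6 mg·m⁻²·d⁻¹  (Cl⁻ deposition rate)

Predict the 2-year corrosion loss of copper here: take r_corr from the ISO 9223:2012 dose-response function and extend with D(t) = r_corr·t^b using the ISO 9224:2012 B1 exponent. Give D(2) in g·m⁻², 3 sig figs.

D(2) = 33.6 g·m⁻²

copper: f(T) = -0.080·(T−10) [T>10 °C] = -1.0400
  sulphur-dioxide contribution → 0.4423 μm/a
  chloride contribution → 1.92 μm/a
  total first-year rate 2.362 μm/a
Long-term exponent b (ISO 9224 Table 2, B1) = 0.667
  D(2) = 2.362 × 2^0.667 = 2.362 × 1.588 = 3.75 μm
  Mass loss = 3.75 μm × 8.96 g/cm³ = 33.6 g·m⁻²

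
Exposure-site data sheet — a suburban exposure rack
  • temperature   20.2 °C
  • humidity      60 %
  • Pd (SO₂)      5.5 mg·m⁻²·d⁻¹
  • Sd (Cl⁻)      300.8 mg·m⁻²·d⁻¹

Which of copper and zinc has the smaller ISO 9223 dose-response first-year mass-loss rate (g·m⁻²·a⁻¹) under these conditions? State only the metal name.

copper: f(T) = -0.080·(T−10) [T>10 °C] = -0.8160
  SO₂ term: 0.0053·5.5^0.26·exp(0.059·60-0.8160) = 0.1258
  Cl⁻ term: 0.01025·300.8^0.27·exp(0.036·60+0.049·20.2) = 1.116
  r_corr = 0.1258 + 1.116 = 1.242 μm/a
  mass loss = 1.242 μm/a × 8.96 g/cm³ = 11.13 g·m⁻²·a⁻¹
zinc: temperature factor f = -0.071·(10.2) = -0.7242
  Pd branch = 0.0129·Pd^0.44·e^(0.046·RH+f) = 0.2092 μm/a
  Cl⁻ term: 0.0175·300.8^0.57·exp(0.008·60+0.085·20.2) = 4.072
  r_corr = 0.2092 + 4.072 = 4.281 μm/a
  mass loss = 4.281 μm/a × 7.14 g/cm³ = 30.57 g·m⁻²·a⁻¹
Ordering by g·m⁻²·a⁻¹: zinc (30.6) > copper (11.1)

copper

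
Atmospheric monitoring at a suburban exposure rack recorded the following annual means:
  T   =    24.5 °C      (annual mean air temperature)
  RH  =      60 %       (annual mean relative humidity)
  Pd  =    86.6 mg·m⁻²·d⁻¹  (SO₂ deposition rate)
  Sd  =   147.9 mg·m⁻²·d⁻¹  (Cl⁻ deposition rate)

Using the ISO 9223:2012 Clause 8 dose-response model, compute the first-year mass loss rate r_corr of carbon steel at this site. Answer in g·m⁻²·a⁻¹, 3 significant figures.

r_corr = 557 g·m⁻²·a⁻¹

carbon steel: f(T) = -0.054·(T−10) [T>10 °C] = -0.7830
  sulphur-dioxide contribution → 27.33 μm/a
  chloride contribution → 43.6 μm/a
  ⇒ r_corr(carbon steel) = 70.93 μm/a
Convert to mass loss: 70.93 μm/a × 7.85 g/cm³ = 556.8 g·m⁻²·a⁻¹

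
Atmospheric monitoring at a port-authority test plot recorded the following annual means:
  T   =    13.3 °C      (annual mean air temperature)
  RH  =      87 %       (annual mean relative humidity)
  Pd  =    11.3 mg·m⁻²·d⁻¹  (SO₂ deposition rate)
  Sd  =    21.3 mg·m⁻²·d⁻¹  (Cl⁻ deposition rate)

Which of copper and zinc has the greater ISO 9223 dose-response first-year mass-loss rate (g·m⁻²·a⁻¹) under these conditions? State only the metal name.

copper

copper: f(T) = -0.080·(T−10) [T>10 °C] = -0.2640
  sulphur-dioxide contribution → 1.296 μm/a
  chloride contribution → 1.03 μm/a
  ⇒ r_corr(copper) = 2.326 μm/a
  mass loss = 2.326 μm/a × 8.96 g/cm³ = 20.84 g·m⁻²·a⁻¹
zinc: temperature factor f = -0.071·(3.3) = -0.2343
  sulphur-dioxide contribution → 1.623 μm/a
  chloride contribution → 0.6215 μm/a
  ⇒ r_corr(zinc) = 2.244 μm/a
  mass loss = 2.244 μm/a × 7.14 g/cm³ = 16.02 g·m⁻²·a⁻¹
Ordering by g·m⁻²·a⁻¹: copper (20.8) > zinc (16)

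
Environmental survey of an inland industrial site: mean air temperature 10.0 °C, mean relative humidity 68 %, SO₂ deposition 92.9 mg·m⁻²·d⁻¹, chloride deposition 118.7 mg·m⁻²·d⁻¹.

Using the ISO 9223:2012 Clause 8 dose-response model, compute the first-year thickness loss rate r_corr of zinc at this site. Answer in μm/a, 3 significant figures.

zinc: temperature factor f = +0.038·(0.0) = +0.0000
  Pd branch = 0.0129·Pd^0.44·e^(0.046·RH+f) = 2.163 μm/a
  Cl⁻ term: 0.0175·118.7^0.57·exp(0.008·68+0.085·10.0) = 1.074
  sum: 2.163 + 1.074 → r_corr = 3.236 μm/a

r_corr = 3.24 μm/a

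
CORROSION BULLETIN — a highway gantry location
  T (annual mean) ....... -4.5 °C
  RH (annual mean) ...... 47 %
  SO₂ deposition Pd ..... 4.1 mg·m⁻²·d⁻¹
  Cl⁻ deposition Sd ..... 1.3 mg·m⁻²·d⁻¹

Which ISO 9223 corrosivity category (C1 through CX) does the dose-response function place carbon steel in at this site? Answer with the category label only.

C2

carbon steel: T≤10 °C ⇒ hinge +0.150·(-4.5−10) = -2.1750
  Pd branch = 1.77·Pd^0.52·e^(0.02·RH+f) = 1.072 μm/a
  Sd branch = 0.102·Sd^0.62·e^(0.033·RH+0.04·T) = 0.4728 μm/a
  r_corr = 1.072 + 0.4728 = 1.545 μm/a
Category bounds: 1.3…25 μm/a bracket r_corr ⇒ C2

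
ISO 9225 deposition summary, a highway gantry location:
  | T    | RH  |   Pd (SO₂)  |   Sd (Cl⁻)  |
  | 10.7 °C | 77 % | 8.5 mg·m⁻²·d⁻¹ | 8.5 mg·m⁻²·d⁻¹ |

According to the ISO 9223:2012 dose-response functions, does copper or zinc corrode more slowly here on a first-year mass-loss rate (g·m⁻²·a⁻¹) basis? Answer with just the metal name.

zinc

copper: temperature factor f = -0.080·(0.7) = -0.0560
  sulphur-dioxide contribution → 0.8215 μm/a
  chloride contribution → 0.4934 μm/a
  total first-year rate 1.315 μm/a
  mass loss = 1.315 μm/a × 8.96 g/cm³ = 11.78 g·m⁻²·a⁻¹
zinc: f(T) = -0.071·(T−10) [T>10 °C] = -0.0497
  sulphur-dioxide contribution → 1.087 μm/a
  chloride contribution → 0.2725 μm/a
  ⇒ r_corr(zinc) = 1.359 μm/a
  mass loss = 1.359 μm/a × 7.14 g/cm³ = 9.706 g·m⁻²·a⁻¹
Ordering by g·m⁻²·a⁻¹: copper (11.8) > zinc (9.71)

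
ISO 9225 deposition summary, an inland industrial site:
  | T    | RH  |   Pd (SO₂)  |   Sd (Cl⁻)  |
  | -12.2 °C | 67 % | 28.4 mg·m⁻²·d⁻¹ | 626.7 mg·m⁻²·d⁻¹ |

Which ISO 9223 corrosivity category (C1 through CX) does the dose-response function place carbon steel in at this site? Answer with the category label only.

carbon steel: temperature factor f = +0.150·(-22.2) = -3.3300
  SO₂ term: 1.77·28.4^0.52·exp(0.02·67-3.3300) = 1.379
  Sd branch = 0.102·Sd^0.62·e^(0.033·RH+0.04·T) = 30.98 μm/a
  r_corr = 1.379 + 30.98 = 32.36 μm/a
ISO 9223 Table 2 (carbon steel): 25 < 32.4 ≤ 50 μm/a ⇒ C3

C3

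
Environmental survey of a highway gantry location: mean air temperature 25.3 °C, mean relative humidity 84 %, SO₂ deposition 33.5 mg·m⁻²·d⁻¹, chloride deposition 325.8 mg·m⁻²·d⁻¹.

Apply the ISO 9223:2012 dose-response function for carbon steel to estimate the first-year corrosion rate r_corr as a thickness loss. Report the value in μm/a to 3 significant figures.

carbon steel: temperature factor f = -0.054·(15.3) = -0.8262
  Pd branch = 1.77·Pd^0.52·e^(0.02·RH+f) = 25.81 μm/a
  Sd branch = 0.102·Sd^0.62·e^(0.033·RH+0.04·T) = 162.2 μm/a
  r_corr = 25.81 + 162.2 = 188 μm/a

r_corr = 188 μm/a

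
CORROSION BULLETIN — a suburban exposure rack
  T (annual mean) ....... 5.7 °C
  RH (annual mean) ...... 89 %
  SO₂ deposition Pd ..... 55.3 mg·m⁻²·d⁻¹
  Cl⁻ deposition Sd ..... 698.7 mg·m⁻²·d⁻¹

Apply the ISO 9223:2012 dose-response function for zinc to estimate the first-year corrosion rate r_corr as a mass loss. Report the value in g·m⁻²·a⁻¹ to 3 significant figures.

zinc: f(T) = +0.038·(T−10) [T≤10 °C] = -0.1634
  sulphur-dioxide contribution → 3.841 μm/a
  chloride contribution → 2.421 μm/a
  total first-year rate 6.261 μm/a
Convert to mass loss: 6.261 μm/a × 7.14 g/cm³ = 44.71 g·m⁻²·a⁻¹

r_corr = 44.7 g·m⁻²·a⁻¹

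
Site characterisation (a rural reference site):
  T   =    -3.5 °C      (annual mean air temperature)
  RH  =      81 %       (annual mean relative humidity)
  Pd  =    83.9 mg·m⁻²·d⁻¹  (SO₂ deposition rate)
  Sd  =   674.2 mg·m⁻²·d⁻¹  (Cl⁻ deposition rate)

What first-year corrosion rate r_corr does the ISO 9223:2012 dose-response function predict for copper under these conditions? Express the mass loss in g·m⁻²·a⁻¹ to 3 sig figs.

copper: T≤10 °C ⇒ hinge +0.126·(-3.5−10) = -1.7010
  Pd branch = 0.0053·Pd^0.26·e^(0.059·RH+f) = 0.3641 μm/a
  Sd branch = 0.01025·Sd^0.27·e^(0.036·RH+0.049·T) = 0.9256 μm/a
  r_corr = 0.3641 + 0.9256 = 1.29 μm/a
Convert to mass loss: 1.29 μm/a × 8.96 g/cm³ = 11.56 g·m⁻²·a⁻¹

r_corr = 11.6 g·m⁻²·a⁻¹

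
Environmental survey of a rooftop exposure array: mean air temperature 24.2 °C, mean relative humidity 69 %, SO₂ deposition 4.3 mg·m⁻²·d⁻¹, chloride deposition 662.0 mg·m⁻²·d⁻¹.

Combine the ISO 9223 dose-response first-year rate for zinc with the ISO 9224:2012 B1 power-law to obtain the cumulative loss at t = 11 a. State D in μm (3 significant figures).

D(11) = 69.2 μm

zinc: f(T) = -0.071·(T−10) [T>10 °C] = -1.0082
  Pd branch = 0.0129·Pd^0.44·e^(0.046·RH+f) = 0.2138 μm/a
  Sd branch = 0.0175·Sd^0.57·e^(0.008·RH+0.085·T) = 9.638 μm/a
  r_corr = 0.2138 + 9.638 = 9.852 μm/a
Long-term exponent b (ISO 9224 Table 2, B1) = 0.813
  D(11) = 9.852 × 11^0.813 = 9.852 × 7.025 = 69.21 μm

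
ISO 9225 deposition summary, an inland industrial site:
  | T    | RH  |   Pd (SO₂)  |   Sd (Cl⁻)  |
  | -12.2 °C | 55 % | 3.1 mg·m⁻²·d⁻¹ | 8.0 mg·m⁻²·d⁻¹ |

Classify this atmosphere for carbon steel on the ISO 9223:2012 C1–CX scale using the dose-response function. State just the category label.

C2

carbon steel: temperature factor f = +0.150·(-22.2) = -3.3300
  Pd branch = 1.77·Pd^0.52·e^(0.02·RH+f) = 0.3428 μm/a
  Sd branch = 0.102·Sd^0.62·e^(0.033·RH+0.04·T) = 1.396 μm/a
  r_corr = 0.3428 + 1.396 = 1.739 μm/a
1.74 μm/a falls in (1.3, 25] for carbon steel → category C2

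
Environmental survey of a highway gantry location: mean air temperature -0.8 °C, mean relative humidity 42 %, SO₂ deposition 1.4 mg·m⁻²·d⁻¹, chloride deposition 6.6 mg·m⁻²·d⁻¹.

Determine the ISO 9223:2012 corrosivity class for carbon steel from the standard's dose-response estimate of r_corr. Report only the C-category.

carbon steel: f(T) = +0.150·(T−10) [T≤10 °C] = -1.6200
  SO₂ term: 1.77·1.4^0.52·exp(0.02·42-1.6200) = 0.9665
  Cl⁻ term: 0.102·6.6^0.62·exp(0.033·42+0.04·-0.8) = 1.273
  r_corr = 0.9665 + 1.273 = 2.239 μm/a
Category bounds: 1.3…25 μm/a bracket r_corr ⇒ C2

C2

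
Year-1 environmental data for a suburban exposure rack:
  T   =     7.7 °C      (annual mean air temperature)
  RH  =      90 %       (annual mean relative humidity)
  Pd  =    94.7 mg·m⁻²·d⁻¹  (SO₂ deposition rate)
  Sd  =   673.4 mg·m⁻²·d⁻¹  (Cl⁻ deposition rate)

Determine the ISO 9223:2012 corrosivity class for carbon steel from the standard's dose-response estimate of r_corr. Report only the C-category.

CX

carbon steel: T≤10 °C ⇒ hinge +0.150·(7.7−10) = -0.3450
  SO₂ term: 1.77·94.7^0.52·exp(0.02·90-0.3450) = 80.83
  Cl⁻ term: 0.102·673.4^0.62·exp(0.033·90+0.04·7.7) = 153.4
  r_corr = 80.83 + 153.4 = 234.2 μm/a
Category bounds: 200…700 μm/a bracket r_corr ⇒ CX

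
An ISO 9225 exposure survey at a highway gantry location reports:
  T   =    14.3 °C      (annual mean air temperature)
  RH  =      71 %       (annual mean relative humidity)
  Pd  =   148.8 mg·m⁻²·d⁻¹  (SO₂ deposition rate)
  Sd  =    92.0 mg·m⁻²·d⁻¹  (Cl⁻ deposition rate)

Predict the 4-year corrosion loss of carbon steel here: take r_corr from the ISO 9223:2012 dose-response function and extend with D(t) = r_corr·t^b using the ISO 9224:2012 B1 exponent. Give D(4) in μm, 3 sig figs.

carbon steel: temperature factor f = -0.054·(4.3) = -0.2322
  SO₂ term: 1.77·148.8^0.52·exp(0.02·71-0.2322) = 78.27
  Sd branch = 0.102·Sd^0.62·e^(0.033·RH+0.04·T) = 31.05 μm/a
  r_corr = 78.27 + 31.05 = 109.3 μm/a
Long-term exponent b (ISO 9224 Table 2, B1) = 0.523
  D(4) = 109.3 × 4^0.523 = 109.3 × 2.065 = 225.7 μm

D(4) = 226 μm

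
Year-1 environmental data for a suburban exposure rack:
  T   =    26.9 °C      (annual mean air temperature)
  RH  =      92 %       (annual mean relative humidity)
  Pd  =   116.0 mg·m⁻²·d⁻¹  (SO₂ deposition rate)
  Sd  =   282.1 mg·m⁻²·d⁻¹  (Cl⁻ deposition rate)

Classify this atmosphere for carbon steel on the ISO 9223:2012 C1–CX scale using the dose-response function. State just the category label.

CX

carbon steel: T>10 °C ⇒ hinge -0.054·(26.9−10) = -0.9126
  Pd branch = 1.77·Pd^0.52·e^(0.02·RH+f) = 53 μm/a
  Cl⁻ term: 0.102·282.1^0.62·exp(0.033·92+0.04·26.9) = 205.9
  sum: 53 + 205.9 → r_corr = 258.9 μm/a
Category bounds: 200…700 μm/a bracket r_corr ⇒ CX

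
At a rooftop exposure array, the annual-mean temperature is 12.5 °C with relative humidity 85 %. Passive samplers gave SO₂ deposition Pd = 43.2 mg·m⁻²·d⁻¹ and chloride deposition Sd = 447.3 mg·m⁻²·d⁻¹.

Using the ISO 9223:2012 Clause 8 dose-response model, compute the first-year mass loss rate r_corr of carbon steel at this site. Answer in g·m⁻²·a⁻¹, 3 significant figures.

carbon steel: f(T) = -0.054·(T−10) [T>10 °C] = -0.1350
  Pd branch = 1.77·Pd^0.52·e^(0.02·RH+f) = 59.99 μm/a
  Sd branch = 0.102·Sd^0.62·e^(0.033·RH+0.04·T) = 122.3 μm/a
  r_corr = 59.99 + 122.3 = 182.3 μm/a
Convert to mass loss: 182.3 μm/a × 7.85 g/cm³ = 1431 g·m⁻²·a⁻¹

r_corr = 1.43e+03 g·m⁻²·a⁻¹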